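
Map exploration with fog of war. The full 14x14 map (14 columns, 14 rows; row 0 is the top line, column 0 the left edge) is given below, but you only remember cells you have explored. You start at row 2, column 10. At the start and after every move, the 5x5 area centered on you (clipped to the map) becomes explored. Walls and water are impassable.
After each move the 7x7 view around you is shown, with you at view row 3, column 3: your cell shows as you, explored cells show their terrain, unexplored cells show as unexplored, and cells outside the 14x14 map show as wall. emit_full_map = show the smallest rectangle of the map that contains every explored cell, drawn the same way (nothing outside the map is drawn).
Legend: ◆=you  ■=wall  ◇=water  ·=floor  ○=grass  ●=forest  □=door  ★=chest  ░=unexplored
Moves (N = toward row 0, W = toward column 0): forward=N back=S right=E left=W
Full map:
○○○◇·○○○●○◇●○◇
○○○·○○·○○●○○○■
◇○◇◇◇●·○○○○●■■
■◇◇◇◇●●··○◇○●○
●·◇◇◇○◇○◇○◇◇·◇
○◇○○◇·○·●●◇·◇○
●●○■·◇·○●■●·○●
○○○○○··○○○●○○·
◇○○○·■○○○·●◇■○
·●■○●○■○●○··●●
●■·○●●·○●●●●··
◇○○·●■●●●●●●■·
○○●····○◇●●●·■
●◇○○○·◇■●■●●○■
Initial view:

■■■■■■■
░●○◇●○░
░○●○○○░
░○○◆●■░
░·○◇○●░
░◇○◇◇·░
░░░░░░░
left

■■■■■■■
░○●○◇●○
░○○●○○○
░○○◆○●■
░··○◇○●
░○◇○◇◇·
░░░░░░░

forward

■■■■■■■
■■■■■■■
░○●○◇●○
░○○◆○○○
░○○○○●■
░··○◇○●
░○◇○◇◇·

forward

■■■■■■■
■■■■■■■
■■■■■■■
░○●◆◇●○
░○○●○○○
░○○○○●■
░··○◇○●

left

■■■■■■■
■■■■■■■
■■■■■■■
░○○◆○◇●
░·○○●○○
░·○○○○●
░░··○◇○

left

■■■■■■■
■■■■■■■
■■■■■■■
░○○◆●○◇
░○·○○●○
░●·○○○○
░░░··○◇

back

■■■■■■■
■■■■■■■
░○○○●○◇
░○·◆○●○
░●·○○○○
░●●··○◇
░░░○◇○◇

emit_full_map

○○○●○◇●○
○·◆○●○○○
●·○○○○●■
●●··○◇○●
░░○◇○◇◇·

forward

■■■■■■■
■■■■■■■
■■■■■■■
░○○◆●○◇
░○·○○●○
░●·○○○○
░●●··○◇

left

■■■■■■■
■■■■■■■
■■■■■■■
░·○◆○●○
░○○·○○●
░◇●·○○○
░░●●··○

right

■■■■■■■
■■■■■■■
■■■■■■■
·○○◆●○◇
○○·○○●○
◇●·○○○○
░●●··○◇

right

■■■■■■■
■■■■■■■
■■■■■■■
○○○◆○◇●
○·○○●○○
●·○○○○●
●●··○◇○

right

■■■■■■■
■■■■■■■
■■■■■■■
○○●◆◇●○
·○○●○○○
·○○○○●■
●··○◇○●

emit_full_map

·○○○●◆◇●○
○○·○○●○○○
◇●·○○○○●■
░●●··○◇○●
░░░○◇○◇◇·


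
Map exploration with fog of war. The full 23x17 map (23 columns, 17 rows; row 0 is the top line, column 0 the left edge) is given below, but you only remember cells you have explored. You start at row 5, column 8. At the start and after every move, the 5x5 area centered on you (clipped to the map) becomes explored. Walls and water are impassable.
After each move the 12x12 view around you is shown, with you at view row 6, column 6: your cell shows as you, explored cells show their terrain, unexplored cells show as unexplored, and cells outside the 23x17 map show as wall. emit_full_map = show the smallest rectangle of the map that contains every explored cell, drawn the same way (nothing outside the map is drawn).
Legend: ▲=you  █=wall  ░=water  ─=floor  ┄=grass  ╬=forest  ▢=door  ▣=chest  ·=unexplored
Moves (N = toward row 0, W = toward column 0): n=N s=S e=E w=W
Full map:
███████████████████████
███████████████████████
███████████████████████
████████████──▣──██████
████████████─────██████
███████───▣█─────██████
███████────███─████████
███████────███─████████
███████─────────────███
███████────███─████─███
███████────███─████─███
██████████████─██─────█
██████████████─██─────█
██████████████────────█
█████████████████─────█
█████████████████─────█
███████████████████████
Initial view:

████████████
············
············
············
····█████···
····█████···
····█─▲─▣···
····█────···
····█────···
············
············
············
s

············
············
············
····█████···
····█████···
····█───▣···
····█─▲──···
····█────···
····█────···
············
············
············

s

············
············
····█████···
····█████···
····█───▣···
····█────···
····█─▲──···
····█────···
····█────···
············
············
············

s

············
····█████···
····█████···
····█───▣···
····█────···
····█────···
····█─▲──···
····█────···
····█────···
············
············
············

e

············
···█████····
···█████····
···█───▣····
···█────█···
···█────█···
···█──▲──···
···█────█···
···█────█···
············
············
············

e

············
··█████·····
··█████·····
··█───▣·····
··█────██···
··█────██···
··█───▲──···
··█────██···
··█────██···
············
············
············

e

············
·█████······
·█████······
·█───▣······
·█────███···
·█────███···
·█────▲──···
·█────███···
·█────███···
············
············
············

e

············
█████·······
█████·······
█───▣·······
█────███─···
█────███─···
█─────▲──···
█────███─···
█────███─···
············
············
············

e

············
████········
████········
───▣········
────███─█···
────███─█···
──────▲──···
────███─█···
────███─█···
············
············
············

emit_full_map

█████·····
█████·····
█───▣·····
█────███─█
█────███─█
█──────▲──
█────███─█
█────███─█

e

············
███·········
███·········
──▣·········
───███─██···
───███─██···
──────▲──···
───███─██···
───███─██···
············
············
············

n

············
············
███·········
███·········
──▣·─────···
───███─██···
───███▲██···
─────────···
───███─██···
───███─██···
············
············

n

············
············
············
███·········
███·─────···
──▣·─────···
───███▲██···
───███─██···
─────────···
───███─██···
───███─██···
············

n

████████████
············
············
············
███·──▣──···
███·─────···
──▣·──▲──···
───███─██···
───███─██···
─────────···
───███─██···
───███─██···

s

············
············
············
███·──▣──···
███·─────···
──▣·─────···
───███▲██···
───███─██···
─────────···
───███─██···
───███─██···
············

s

············
············
███·──▣──···
███·─────···
──▣·─────···
───███─██···
───███▲██···
─────────···
───███─██···
───███─██···
············
············

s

············
███·──▣──···
███·─────···
──▣·─────···
───███─██···
───███─██···
──────▲──···
───███─██···
───███─██···
············
············
············

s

███·──▣──···
███·─────···
──▣·─────···
───███─██···
───███─██···
─────────···
───███▲██···
───███─██···
····██─██···
············
············
············

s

███·─────···
──▣·─────···
───███─██···
───███─██···
─────────···
───███─██···
───███▲██···
····██─██···
····██─██···
············
············
············

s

──▣·─────···
───███─██···
───███─██···
─────────···
───███─██···
───███─██···
····██▲██···
····██─██···
····██───···
············
············
············

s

───███─██···
───███─██···
─────────···
───███─██···
───███─██···
····██─██···
····██▲██···
····██───···
····█████···
············
············
████████████

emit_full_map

█████·──▣──
█████·─────
█───▣·─────
█────███─██
█────███─██
█──────────
█────███─██
█────███─██
······██─██
······██▲██
······██───
······█████

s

───███─██···
─────────···
───███─██···
───███─██···
····██─██···
····██─██···
····██▲──···
····█████···
····█████···
············
████████████
████████████

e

──███─██····
────────····
──███─██····
──███─██····
···██─██─···
···██─██─···
···██─▲──···
···█████─···
···█████─···
············
████████████
████████████

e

─███─██·····
───────·····
─███─██·····
─███─██·····
··██─██──···
··██─██──···
··██──▲──···
··█████──···
··█████──···
············
████████████
████████████

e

███─██······
──────······
███─██······
███─██······
·██─██───···
·██─██───···
·██───▲──···
·█████───···
·█████───···
············
████████████
████████████

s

──────······
███─██······
███─██······
·██─██───···
·██─██───···
·██──────···
·█████▲──···
·█████───···
····█████···
████████████
████████████
████████████

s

███─██······
███─██······
·██─██───···
·██─██───···
·██──────···
·█████───···
·█████▲──···
····█████···
████████████
████████████
████████████
████████████

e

██─██······█
██─██······█
██─██───···█
██─██───···█
██───────··█
█████────··█
█████─▲──··█
···██████··█
████████████
████████████
████████████
████████████

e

█─██······██
█─██······██
█─██───···██
█─██───···██
█────────·██
████─────·██
████──▲──·██
··███████·██
████████████
████████████
████████████
████████████

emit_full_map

█████·──▣──·····
█████·─────·····
█───▣·─────·····
█────███─██·····
█────███─██·····
█──────────·····
█────███─██·····
█────███─██·····
······██─██───··
······██─██───··
······██────────
······█████─────
······█████──▲──
·········███████


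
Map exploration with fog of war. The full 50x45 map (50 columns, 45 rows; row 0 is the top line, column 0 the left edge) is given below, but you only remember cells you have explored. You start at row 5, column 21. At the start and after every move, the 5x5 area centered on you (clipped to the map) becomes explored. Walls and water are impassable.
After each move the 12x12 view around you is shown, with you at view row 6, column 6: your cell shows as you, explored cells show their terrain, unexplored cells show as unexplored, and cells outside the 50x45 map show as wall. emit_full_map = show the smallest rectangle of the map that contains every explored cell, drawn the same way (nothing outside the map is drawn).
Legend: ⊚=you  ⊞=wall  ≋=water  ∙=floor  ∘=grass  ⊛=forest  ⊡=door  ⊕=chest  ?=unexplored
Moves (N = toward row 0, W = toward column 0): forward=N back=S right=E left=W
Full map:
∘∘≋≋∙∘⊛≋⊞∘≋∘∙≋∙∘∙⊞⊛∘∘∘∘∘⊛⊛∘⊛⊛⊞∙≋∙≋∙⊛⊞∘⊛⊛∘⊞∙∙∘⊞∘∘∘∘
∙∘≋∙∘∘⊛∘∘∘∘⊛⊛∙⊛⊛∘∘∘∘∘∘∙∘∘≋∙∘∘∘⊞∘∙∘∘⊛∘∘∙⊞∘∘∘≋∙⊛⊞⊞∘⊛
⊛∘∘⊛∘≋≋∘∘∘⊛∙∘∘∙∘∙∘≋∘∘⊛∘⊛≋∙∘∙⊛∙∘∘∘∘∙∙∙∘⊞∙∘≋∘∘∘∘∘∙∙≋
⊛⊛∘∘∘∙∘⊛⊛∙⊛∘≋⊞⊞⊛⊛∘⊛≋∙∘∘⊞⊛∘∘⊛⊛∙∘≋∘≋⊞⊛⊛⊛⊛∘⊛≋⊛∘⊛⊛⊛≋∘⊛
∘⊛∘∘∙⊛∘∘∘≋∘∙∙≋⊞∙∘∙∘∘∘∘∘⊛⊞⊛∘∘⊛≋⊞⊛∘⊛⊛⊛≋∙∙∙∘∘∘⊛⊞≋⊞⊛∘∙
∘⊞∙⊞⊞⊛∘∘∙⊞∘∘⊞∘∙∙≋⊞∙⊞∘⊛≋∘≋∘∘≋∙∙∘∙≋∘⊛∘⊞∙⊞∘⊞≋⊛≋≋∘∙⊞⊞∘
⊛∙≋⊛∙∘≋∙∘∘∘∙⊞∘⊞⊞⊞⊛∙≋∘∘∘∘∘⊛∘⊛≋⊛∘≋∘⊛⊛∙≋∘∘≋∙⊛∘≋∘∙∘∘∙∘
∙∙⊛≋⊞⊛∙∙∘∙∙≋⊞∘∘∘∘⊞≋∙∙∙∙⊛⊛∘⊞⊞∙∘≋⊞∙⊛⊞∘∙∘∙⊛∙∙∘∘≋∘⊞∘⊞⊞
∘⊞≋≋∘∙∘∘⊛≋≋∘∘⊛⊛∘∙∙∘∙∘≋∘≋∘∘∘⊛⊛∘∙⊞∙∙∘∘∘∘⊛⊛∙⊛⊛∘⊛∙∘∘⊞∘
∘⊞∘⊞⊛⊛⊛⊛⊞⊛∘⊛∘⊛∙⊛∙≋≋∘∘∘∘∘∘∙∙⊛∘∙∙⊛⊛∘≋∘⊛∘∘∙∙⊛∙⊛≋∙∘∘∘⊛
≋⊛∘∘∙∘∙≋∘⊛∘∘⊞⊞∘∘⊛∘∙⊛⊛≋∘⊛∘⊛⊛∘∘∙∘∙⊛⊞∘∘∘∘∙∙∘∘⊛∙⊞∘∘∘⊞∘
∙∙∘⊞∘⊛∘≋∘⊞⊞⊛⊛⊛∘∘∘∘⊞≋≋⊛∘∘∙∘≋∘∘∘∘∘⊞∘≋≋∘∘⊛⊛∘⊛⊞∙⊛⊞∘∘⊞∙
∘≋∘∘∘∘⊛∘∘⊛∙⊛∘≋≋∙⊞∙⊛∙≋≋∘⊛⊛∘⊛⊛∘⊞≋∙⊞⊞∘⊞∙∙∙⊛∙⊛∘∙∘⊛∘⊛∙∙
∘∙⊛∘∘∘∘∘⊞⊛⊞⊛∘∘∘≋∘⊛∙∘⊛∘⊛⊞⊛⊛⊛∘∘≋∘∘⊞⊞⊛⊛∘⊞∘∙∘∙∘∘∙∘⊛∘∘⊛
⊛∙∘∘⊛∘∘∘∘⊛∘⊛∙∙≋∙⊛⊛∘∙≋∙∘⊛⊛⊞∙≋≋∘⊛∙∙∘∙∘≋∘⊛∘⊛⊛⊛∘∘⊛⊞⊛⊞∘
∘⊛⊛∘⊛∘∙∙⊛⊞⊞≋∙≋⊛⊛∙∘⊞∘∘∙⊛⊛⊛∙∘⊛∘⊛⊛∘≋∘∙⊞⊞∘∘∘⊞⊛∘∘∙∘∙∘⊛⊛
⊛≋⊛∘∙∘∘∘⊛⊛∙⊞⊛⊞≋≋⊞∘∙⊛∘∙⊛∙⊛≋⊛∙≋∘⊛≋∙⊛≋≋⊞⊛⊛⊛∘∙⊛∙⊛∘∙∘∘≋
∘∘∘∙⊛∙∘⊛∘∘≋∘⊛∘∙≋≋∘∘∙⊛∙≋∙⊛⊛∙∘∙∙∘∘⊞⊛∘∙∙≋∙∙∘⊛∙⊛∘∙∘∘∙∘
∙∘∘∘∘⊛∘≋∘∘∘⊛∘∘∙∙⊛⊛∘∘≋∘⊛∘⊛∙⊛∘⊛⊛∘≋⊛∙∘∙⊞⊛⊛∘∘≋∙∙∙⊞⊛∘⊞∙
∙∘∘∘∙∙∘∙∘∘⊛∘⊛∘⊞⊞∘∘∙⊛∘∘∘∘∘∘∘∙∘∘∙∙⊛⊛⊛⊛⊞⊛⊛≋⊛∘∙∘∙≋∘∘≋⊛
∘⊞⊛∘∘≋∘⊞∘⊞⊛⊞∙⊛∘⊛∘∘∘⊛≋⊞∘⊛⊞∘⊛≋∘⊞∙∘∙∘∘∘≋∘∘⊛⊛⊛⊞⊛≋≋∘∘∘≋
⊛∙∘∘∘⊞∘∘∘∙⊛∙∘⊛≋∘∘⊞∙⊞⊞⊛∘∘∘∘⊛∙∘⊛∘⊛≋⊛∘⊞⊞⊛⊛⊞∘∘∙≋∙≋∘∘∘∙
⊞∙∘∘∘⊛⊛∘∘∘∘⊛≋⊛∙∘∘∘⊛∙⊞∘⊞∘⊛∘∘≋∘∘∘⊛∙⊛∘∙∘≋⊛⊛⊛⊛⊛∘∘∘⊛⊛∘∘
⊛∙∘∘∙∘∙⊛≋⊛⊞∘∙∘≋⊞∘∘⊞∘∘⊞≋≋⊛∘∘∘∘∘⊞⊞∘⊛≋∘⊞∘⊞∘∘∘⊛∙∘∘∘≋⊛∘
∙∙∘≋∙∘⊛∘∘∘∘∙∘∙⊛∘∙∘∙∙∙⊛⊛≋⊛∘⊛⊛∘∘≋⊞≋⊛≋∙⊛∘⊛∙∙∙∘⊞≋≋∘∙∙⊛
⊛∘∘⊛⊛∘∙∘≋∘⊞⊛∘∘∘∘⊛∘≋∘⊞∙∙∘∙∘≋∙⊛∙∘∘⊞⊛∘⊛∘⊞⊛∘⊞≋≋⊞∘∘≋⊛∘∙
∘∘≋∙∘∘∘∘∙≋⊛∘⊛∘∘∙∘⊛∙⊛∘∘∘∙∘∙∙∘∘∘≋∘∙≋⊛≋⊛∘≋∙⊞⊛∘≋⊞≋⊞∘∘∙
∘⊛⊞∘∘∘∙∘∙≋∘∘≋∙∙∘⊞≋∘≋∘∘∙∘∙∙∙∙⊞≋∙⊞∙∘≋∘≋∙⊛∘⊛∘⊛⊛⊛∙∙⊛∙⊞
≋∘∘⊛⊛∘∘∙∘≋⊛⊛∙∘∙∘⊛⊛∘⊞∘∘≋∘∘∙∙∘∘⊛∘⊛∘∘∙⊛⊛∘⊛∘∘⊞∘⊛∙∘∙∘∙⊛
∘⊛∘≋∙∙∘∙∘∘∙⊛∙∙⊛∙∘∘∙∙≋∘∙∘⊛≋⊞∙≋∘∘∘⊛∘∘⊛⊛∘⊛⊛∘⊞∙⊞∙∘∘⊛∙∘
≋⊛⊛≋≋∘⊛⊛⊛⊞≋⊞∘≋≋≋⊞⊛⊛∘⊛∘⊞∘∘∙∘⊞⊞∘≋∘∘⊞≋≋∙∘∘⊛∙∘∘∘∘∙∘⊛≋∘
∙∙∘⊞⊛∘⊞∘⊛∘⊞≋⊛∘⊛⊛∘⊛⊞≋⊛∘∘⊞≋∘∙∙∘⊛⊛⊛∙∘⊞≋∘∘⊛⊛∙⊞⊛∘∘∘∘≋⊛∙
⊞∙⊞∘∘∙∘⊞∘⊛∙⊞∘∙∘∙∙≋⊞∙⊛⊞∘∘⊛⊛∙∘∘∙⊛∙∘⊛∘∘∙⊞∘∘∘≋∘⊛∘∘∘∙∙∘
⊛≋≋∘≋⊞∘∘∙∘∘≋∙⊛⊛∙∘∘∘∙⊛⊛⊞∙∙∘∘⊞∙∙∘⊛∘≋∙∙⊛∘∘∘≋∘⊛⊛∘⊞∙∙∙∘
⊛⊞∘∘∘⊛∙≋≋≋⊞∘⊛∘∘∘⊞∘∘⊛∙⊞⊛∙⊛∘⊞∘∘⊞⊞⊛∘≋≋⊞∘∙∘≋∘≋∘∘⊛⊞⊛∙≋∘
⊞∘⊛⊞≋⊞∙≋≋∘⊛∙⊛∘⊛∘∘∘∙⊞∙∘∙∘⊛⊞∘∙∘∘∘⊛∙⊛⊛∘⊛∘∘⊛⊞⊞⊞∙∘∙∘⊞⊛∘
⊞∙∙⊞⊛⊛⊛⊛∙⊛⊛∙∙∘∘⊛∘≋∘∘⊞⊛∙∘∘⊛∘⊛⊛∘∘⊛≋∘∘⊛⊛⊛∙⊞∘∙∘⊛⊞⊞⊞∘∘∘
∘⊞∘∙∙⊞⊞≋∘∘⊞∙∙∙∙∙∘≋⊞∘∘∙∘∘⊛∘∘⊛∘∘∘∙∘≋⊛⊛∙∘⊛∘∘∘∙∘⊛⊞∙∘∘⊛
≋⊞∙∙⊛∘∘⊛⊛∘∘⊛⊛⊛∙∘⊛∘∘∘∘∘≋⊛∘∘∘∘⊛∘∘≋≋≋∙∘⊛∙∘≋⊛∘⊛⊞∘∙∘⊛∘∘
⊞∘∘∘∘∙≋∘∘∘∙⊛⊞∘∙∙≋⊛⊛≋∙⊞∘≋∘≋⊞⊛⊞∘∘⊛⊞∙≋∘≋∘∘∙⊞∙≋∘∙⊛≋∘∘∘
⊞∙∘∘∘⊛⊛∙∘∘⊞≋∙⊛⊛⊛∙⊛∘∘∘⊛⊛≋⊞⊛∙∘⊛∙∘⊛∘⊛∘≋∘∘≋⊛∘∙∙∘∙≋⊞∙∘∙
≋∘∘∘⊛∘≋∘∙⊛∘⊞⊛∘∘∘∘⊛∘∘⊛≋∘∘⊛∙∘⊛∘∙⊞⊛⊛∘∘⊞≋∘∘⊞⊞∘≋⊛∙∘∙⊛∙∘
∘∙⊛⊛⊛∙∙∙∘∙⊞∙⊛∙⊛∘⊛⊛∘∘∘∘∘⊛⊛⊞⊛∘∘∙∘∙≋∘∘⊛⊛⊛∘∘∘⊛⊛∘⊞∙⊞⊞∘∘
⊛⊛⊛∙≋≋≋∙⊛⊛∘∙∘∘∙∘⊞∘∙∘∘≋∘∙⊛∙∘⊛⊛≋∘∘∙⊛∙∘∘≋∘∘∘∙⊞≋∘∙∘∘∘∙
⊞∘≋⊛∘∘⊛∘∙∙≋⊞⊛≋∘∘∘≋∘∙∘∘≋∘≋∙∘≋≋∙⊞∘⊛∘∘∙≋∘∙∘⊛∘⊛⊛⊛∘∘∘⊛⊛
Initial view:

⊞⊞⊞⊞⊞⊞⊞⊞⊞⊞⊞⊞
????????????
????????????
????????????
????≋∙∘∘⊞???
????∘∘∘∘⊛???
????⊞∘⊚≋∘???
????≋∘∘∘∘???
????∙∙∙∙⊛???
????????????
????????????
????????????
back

????????????
????????????
????????????
????≋∙∘∘⊞???
????∘∘∘∘⊛???
????⊞∘⊛≋∘???
????≋∘⊚∘∘???
????∙∙∙∙⊛???
????∙∘≋∘≋???
????????????
????????????
????????????

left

????????????
????????????
????????????
?????≋∙∘∘⊞??
????∘∘∘∘∘⊛??
????∙⊞∘⊛≋∘??
????∙≋⊚∘∘∘??
????≋∙∙∙∙⊛??
????∘∙∘≋∘≋??
????????????
????????????
????????????

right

????????????
????????????
????????????
????≋∙∘∘⊞???
???∘∘∘∘∘⊛???
???∙⊞∘⊛≋∘???
???∙≋∘⊚∘∘???
???≋∙∙∙∙⊛???
???∘∙∘≋∘≋???
????????????
????????????
????????????

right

????????????
????????????
????????????
???≋∙∘∘⊞????
??∘∘∘∘∘⊛⊞???
??∙⊞∘⊛≋∘≋???
??∙≋∘∘⊚∘∘???
??≋∙∙∙∙⊛⊛???
??∘∙∘≋∘≋∘???
????????????
????????????
????????????

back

????????????
????????????
???≋∙∘∘⊞????
??∘∘∘∘∘⊛⊞???
??∙⊞∘⊛≋∘≋???
??∙≋∘∘∘∘∘???
??≋∙∙∙⊚⊛⊛???
??∘∙∘≋∘≋∘???
????∘∘∘∘∘???
????????????
????????????
????????????

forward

????????????
????????????
????????????
???≋∙∘∘⊞????
??∘∘∘∘∘⊛⊞???
??∙⊞∘⊛≋∘≋???
??∙≋∘∘⊚∘∘???
??≋∙∙∙∙⊛⊛???
??∘∙∘≋∘≋∘???
????∘∘∘∘∘???
????????????
????????????

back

????????????
????????????
???≋∙∘∘⊞????
??∘∘∘∘∘⊛⊞???
??∙⊞∘⊛≋∘≋???
??∙≋∘∘∘∘∘???
??≋∙∙∙⊚⊛⊛???
??∘∙∘≋∘≋∘???
????∘∘∘∘∘???
????????????
????????????
????????????

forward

????????????
????????????
????????????
???≋∙∘∘⊞????
??∘∘∘∘∘⊛⊞???
??∙⊞∘⊛≋∘≋???
??∙≋∘∘⊚∘∘???
??≋∙∙∙∙⊛⊛???
??∘∙∘≋∘≋∘???
????∘∘∘∘∘???
????????????
????????????

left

????????????
????????????
????????????
????≋∙∘∘⊞???
???∘∘∘∘∘⊛⊞??
???∙⊞∘⊛≋∘≋??
???∙≋∘⊚∘∘∘??
???≋∙∙∙∙⊛⊛??
???∘∙∘≋∘≋∘??
?????∘∘∘∘∘??
????????????
????????????


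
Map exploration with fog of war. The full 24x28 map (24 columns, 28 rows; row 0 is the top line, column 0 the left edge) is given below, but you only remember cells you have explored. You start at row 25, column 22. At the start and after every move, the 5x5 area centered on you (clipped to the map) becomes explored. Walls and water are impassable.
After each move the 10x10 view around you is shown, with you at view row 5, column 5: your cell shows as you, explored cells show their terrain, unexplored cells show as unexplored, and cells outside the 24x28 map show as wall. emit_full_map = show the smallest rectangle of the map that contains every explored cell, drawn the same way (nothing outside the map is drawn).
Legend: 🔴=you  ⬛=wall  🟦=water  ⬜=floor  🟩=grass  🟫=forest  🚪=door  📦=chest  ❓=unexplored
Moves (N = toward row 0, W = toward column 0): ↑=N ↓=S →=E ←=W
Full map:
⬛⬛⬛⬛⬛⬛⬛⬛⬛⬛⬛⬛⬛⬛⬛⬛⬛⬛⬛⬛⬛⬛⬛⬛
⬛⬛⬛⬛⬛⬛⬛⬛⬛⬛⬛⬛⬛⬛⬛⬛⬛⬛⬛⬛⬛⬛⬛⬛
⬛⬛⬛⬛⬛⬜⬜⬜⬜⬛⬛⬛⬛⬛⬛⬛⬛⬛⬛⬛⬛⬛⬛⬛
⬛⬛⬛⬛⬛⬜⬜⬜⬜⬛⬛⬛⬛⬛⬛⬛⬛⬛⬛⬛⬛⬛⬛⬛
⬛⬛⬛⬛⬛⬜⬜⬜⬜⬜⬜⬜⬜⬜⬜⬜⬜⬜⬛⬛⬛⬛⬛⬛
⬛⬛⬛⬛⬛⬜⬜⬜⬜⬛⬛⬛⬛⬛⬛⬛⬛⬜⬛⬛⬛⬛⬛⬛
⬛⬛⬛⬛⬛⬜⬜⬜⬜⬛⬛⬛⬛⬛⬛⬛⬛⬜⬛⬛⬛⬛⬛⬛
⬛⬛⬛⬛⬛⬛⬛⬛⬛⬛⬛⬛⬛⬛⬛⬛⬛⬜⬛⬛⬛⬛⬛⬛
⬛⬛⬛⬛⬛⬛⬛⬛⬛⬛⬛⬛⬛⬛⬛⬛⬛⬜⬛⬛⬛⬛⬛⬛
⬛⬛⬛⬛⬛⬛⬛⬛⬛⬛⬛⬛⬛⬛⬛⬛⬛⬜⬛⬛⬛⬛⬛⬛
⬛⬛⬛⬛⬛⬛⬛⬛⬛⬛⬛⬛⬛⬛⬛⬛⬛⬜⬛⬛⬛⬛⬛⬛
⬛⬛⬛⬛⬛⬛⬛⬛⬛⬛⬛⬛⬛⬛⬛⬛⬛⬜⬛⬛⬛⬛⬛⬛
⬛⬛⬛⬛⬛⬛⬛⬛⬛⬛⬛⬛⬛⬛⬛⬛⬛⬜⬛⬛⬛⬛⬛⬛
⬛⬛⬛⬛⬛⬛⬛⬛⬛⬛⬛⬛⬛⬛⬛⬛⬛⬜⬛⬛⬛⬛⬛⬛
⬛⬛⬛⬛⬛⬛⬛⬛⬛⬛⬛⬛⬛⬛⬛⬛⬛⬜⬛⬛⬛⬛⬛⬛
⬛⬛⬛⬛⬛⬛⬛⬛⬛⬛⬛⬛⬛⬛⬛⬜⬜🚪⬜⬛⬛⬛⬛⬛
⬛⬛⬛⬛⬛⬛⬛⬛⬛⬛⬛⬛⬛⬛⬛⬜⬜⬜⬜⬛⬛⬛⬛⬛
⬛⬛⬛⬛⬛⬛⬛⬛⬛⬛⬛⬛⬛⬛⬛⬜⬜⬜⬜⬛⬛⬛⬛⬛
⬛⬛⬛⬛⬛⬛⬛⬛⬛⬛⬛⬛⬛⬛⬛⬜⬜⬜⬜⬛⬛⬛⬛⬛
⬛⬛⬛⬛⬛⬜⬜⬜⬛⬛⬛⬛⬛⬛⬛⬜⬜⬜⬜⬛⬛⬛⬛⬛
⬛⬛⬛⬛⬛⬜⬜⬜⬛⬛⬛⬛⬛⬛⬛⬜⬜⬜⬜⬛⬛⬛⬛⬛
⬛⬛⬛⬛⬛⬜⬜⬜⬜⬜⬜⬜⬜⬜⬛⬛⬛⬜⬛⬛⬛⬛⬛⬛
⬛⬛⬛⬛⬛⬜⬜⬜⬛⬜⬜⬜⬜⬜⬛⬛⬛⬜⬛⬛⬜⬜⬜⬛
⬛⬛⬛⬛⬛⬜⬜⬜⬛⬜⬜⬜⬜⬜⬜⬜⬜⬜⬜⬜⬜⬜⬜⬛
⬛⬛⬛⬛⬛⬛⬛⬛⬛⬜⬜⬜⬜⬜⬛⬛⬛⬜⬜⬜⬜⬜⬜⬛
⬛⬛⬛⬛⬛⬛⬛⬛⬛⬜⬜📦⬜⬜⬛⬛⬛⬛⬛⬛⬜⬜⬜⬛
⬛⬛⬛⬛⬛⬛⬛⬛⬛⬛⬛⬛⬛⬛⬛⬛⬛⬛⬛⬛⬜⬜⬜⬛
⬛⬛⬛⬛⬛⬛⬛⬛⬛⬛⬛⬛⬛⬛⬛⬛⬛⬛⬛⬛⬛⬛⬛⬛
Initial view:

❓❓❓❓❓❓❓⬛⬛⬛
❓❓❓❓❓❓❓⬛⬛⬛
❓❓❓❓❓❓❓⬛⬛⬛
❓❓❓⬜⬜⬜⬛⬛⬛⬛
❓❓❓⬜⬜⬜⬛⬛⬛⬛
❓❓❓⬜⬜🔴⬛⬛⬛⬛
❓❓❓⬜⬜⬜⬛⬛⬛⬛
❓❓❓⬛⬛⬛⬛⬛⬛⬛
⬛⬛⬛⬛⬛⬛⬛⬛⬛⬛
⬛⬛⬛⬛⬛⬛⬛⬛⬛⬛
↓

❓❓❓❓❓❓❓⬛⬛⬛
❓❓❓❓❓❓❓⬛⬛⬛
❓❓❓⬜⬜⬜⬛⬛⬛⬛
❓❓❓⬜⬜⬜⬛⬛⬛⬛
❓❓❓⬜⬜⬜⬛⬛⬛⬛
❓❓❓⬜⬜🔴⬛⬛⬛⬛
❓❓❓⬛⬛⬛⬛⬛⬛⬛
⬛⬛⬛⬛⬛⬛⬛⬛⬛⬛
⬛⬛⬛⬛⬛⬛⬛⬛⬛⬛
⬛⬛⬛⬛⬛⬛⬛⬛⬛⬛

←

❓❓❓❓❓❓❓❓⬛⬛
❓❓❓❓❓❓❓❓⬛⬛
❓❓❓❓⬜⬜⬜⬛⬛⬛
❓❓❓⬜⬜⬜⬜⬛⬛⬛
❓❓❓⬛⬜⬜⬜⬛⬛⬛
❓❓❓⬛⬜🔴⬜⬛⬛⬛
❓❓❓⬛⬛⬛⬛⬛⬛⬛
⬛⬛⬛⬛⬛⬛⬛⬛⬛⬛
⬛⬛⬛⬛⬛⬛⬛⬛⬛⬛
⬛⬛⬛⬛⬛⬛⬛⬛⬛⬛

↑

❓❓❓❓❓❓❓❓⬛⬛
❓❓❓❓❓❓❓❓⬛⬛
❓❓❓❓❓❓❓❓⬛⬛
❓❓❓⬜⬜⬜⬜⬛⬛⬛
❓❓❓⬜⬜⬜⬜⬛⬛⬛
❓❓❓⬛⬜🔴⬜⬛⬛⬛
❓❓❓⬛⬜⬜⬜⬛⬛⬛
❓❓❓⬛⬛⬛⬛⬛⬛⬛
⬛⬛⬛⬛⬛⬛⬛⬛⬛⬛
⬛⬛⬛⬛⬛⬛⬛⬛⬛⬛

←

❓❓❓❓❓❓❓❓❓⬛
❓❓❓❓❓❓❓❓❓⬛
❓❓❓❓❓❓❓❓❓⬛
❓❓❓⬜⬜⬜⬜⬜⬛⬛
❓❓❓⬜⬜⬜⬜⬜⬛⬛
❓❓❓⬛⬛🔴⬜⬜⬛⬛
❓❓❓⬛⬛⬜⬜⬜⬛⬛
❓❓❓⬛⬛⬛⬛⬛⬛⬛
⬛⬛⬛⬛⬛⬛⬛⬛⬛⬛
⬛⬛⬛⬛⬛⬛⬛⬛⬛⬛

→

❓❓❓❓❓❓❓❓⬛⬛
❓❓❓❓❓❓❓❓⬛⬛
❓❓❓❓❓❓❓❓⬛⬛
❓❓⬜⬜⬜⬜⬜⬛⬛⬛
❓❓⬜⬜⬜⬜⬜⬛⬛⬛
❓❓⬛⬛⬜🔴⬜⬛⬛⬛
❓❓⬛⬛⬜⬜⬜⬛⬛⬛
❓❓⬛⬛⬛⬛⬛⬛⬛⬛
⬛⬛⬛⬛⬛⬛⬛⬛⬛⬛
⬛⬛⬛⬛⬛⬛⬛⬛⬛⬛

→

❓❓❓❓❓❓❓⬛⬛⬛
❓❓❓❓❓❓❓⬛⬛⬛
❓❓❓❓❓❓❓⬛⬛⬛
❓⬜⬜⬜⬜⬜⬛⬛⬛⬛
❓⬜⬜⬜⬜⬜⬛⬛⬛⬛
❓⬛⬛⬜⬜🔴⬛⬛⬛⬛
❓⬛⬛⬜⬜⬜⬛⬛⬛⬛
❓⬛⬛⬛⬛⬛⬛⬛⬛⬛
⬛⬛⬛⬛⬛⬛⬛⬛⬛⬛
⬛⬛⬛⬛⬛⬛⬛⬛⬛⬛

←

❓❓❓❓❓❓❓❓⬛⬛
❓❓❓❓❓❓❓❓⬛⬛
❓❓❓❓❓❓❓❓⬛⬛
❓❓⬜⬜⬜⬜⬜⬛⬛⬛
❓❓⬜⬜⬜⬜⬜⬛⬛⬛
❓❓⬛⬛⬜🔴⬜⬛⬛⬛
❓❓⬛⬛⬜⬜⬜⬛⬛⬛
❓❓⬛⬛⬛⬛⬛⬛⬛⬛
⬛⬛⬛⬛⬛⬛⬛⬛⬛⬛
⬛⬛⬛⬛⬛⬛⬛⬛⬛⬛

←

❓❓❓❓❓❓❓❓❓⬛
❓❓❓❓❓❓❓❓❓⬛
❓❓❓❓❓❓❓❓❓⬛
❓❓❓⬜⬜⬜⬜⬜⬛⬛
❓❓❓⬜⬜⬜⬜⬜⬛⬛
❓❓❓⬛⬛🔴⬜⬜⬛⬛
❓❓❓⬛⬛⬜⬜⬜⬛⬛
❓❓❓⬛⬛⬛⬛⬛⬛⬛
⬛⬛⬛⬛⬛⬛⬛⬛⬛⬛
⬛⬛⬛⬛⬛⬛⬛⬛⬛⬛

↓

❓❓❓❓❓❓❓❓❓⬛
❓❓❓❓❓❓❓❓❓⬛
❓❓❓⬜⬜⬜⬜⬜⬛⬛
❓❓❓⬜⬜⬜⬜⬜⬛⬛
❓❓❓⬛⬛⬜⬜⬜⬛⬛
❓❓❓⬛⬛🔴⬜⬜⬛⬛
❓❓❓⬛⬛⬛⬛⬛⬛⬛
⬛⬛⬛⬛⬛⬛⬛⬛⬛⬛
⬛⬛⬛⬛⬛⬛⬛⬛⬛⬛
⬛⬛⬛⬛⬛⬛⬛⬛⬛⬛


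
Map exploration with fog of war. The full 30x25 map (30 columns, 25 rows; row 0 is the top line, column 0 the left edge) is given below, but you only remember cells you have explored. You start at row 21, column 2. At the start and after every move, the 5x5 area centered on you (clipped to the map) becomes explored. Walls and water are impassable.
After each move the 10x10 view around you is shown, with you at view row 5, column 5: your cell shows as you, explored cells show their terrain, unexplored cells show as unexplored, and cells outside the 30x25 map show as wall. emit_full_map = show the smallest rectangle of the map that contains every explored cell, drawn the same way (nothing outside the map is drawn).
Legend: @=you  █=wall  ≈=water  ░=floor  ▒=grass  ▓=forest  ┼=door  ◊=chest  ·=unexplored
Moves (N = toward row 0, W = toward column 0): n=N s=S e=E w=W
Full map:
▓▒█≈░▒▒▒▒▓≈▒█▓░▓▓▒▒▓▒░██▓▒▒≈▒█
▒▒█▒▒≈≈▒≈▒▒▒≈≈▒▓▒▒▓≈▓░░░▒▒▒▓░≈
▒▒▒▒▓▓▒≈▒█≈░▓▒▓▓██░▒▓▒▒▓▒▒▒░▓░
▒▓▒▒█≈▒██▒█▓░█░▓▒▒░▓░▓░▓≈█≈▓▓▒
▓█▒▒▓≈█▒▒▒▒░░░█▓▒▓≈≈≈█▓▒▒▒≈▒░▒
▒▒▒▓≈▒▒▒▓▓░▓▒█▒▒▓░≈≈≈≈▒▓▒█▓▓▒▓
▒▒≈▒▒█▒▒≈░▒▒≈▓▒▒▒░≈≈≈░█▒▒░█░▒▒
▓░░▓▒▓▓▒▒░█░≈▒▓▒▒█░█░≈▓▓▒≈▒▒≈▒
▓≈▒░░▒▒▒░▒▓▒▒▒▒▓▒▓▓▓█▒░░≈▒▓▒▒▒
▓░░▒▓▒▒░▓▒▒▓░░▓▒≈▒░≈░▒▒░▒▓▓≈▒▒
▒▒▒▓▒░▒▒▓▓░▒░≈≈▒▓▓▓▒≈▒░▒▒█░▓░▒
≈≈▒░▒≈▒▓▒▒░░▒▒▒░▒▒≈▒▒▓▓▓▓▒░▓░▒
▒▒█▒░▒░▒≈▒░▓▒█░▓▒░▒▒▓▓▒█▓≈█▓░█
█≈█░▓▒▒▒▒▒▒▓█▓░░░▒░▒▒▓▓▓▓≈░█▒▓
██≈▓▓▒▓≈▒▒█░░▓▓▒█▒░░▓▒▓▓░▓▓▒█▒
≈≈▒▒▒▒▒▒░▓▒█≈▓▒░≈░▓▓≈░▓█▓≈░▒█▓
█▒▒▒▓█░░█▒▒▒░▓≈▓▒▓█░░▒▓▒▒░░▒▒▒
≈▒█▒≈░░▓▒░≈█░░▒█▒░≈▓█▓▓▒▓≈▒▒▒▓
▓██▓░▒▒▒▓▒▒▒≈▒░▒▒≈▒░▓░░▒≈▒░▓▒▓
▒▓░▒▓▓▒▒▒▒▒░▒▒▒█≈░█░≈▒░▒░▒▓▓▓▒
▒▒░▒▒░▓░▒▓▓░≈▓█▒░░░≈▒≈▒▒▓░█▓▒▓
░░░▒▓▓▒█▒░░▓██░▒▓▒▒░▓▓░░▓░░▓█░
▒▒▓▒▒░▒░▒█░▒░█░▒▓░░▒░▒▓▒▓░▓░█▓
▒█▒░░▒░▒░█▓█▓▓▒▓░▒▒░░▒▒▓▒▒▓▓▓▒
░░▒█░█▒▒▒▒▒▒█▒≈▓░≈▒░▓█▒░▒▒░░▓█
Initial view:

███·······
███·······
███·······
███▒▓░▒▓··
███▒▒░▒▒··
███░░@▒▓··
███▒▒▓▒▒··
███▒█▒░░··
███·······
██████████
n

███·······
███·······
███·······
███▓██▓░··
███▒▓░▒▓··
███▒▒@▒▒··
███░░░▒▓··
███▒▒▓▒▒··
███▒█▒░░··
███·······

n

███·······
███·······
███·······
███≈▒█▒≈··
███▓██▓░··
███▒▓@▒▓··
███▒▒░▒▒··
███░░░▒▓··
███▒▒▓▒▒··
███▒█▒░░··

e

██········
██········
██········
██≈▒█▒≈░··
██▓██▓░▒··
██▒▓░@▓▓··
██▒▒░▒▒░··
██░░░▒▓▓··
██▒▒▓▒▒···
██▒█▒░░···

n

██········
██········
██········
██·▒▒▒▓█··
██≈▒█▒≈░··
██▓██@░▒··
██▒▓░▒▓▓··
██▒▒░▒▒░··
██░░░▒▓▓··
██▒▒▓▒▒···

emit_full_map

·▒▒▒▓█
≈▒█▒≈░
▓██@░▒
▒▓░▒▓▓
▒▒░▒▒░
░░░▒▓▓
▒▒▓▒▒·
▒█▒░░·

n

██········
██········
██········
██·≈▒▒▒▒··
██·▒▒▒▓█··
██≈▒█@≈░··
██▓██▓░▒··
██▒▓░▒▓▓··
██▒▒░▒▒░··
██░░░▒▓▓··

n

██········
██········
██········
██·█≈▓▓▒··
██·≈▒▒▒▒··
██·▒▒@▓█··
██≈▒█▒≈░··
██▓██▓░▒··
██▒▓░▒▓▓··
██▒▒░▒▒░··

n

██········
██········
██········
██·≈█░▓▒··
██·█≈▓▓▒··
██·≈▒@▒▒··
██·▒▒▒▓█··
██≈▒█▒≈░··
██▓██▓░▒··
██▒▓░▒▓▓··

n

██········
██········
██········
██·▒█▒░▒··
██·≈█░▓▒··
██·█≈@▓▒··
██·≈▒▒▒▒··
██·▒▒▒▓█··
██≈▒█▒≈░··
██▓██▓░▒··

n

██········
██········
██········
██·≈▒░▒≈··
██·▒█▒░▒··
██·≈█@▓▒··
██·█≈▓▓▒··
██·≈▒▒▒▒··
██·▒▒▒▓█··
██≈▒█▒≈░··

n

██········
██········
██········
██·▒▒▓▒░··
██·≈▒░▒≈··
██·▒█@░▒··
██·≈█░▓▒··
██·█≈▓▓▒··
██·≈▒▒▒▒··
██·▒▒▒▓█··

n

██········
██········
██········
██·░░▒▓▒··
██·▒▒▓▒░··
██·≈▒@▒≈··
██·▒█▒░▒··
██·≈█░▓▒··
██·█≈▓▓▒··
██·≈▒▒▒▒··

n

██········
██········
██········
██·≈▒░░▒··
██·░░▒▓▒··
██·▒▒@▒░··
██·≈▒░▒≈··
██·▒█▒░▒··
██·≈█░▓▒··
██·█≈▓▓▒··

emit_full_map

·≈▒░░▒
·░░▒▓▒
·▒▒@▒░
·≈▒░▒≈
·▒█▒░▒
·≈█░▓▒
·█≈▓▓▒
·≈▒▒▒▒
·▒▒▒▓█
≈▒█▒≈░
▓██▓░▒
▒▓░▒▓▓
▒▒░▒▒░
░░░▒▓▓
▒▒▓▒▒·
▒█▒░░·

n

██········
██········
██········
██·░░▓▒▓··
██·≈▒░░▒··
██·░░@▓▒··
██·▒▒▓▒░··
██·≈▒░▒≈··
██·▒█▒░▒··
██·≈█░▓▒··

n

██········
██········
██········
██·▒≈▒▒█··
██·░░▓▒▓··
██·≈▒@░▒··
██·░░▒▓▒··
██·▒▒▓▒░··
██·≈▒░▒≈··
██·▒█▒░▒··

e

█·········
█·········
█·········
█·▒≈▒▒█▒··
█·░░▓▒▓▓··
█·≈▒░@▒▒··
█·░░▒▓▒▒··
█·▒▒▓▒░▒··
█·≈▒░▒≈···
█·▒█▒░▒···

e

··········
··········
··········
·▒≈▒▒█▒▒··
·░░▓▒▓▓▒··
·≈▒░░@▒▒··
·░░▒▓▒▒░··
·▒▒▓▒░▒▒··
·≈▒░▒≈····
·▒█▒░▒····

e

··········
··········
··········
▒≈▒▒█▒▒≈··
░░▓▒▓▓▒▒··
≈▒░░▒@▒░··
░░▒▓▒▒░▓··
▒▒▓▒░▒▒▓··
≈▒░▒≈·····
▒█▒░▒·····

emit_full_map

·▒≈▒▒█▒▒≈
·░░▓▒▓▓▒▒
·≈▒░░▒@▒░
·░░▒▓▒▒░▓
·▒▒▓▒░▒▒▓
·≈▒░▒≈···
·▒█▒░▒···
·≈█░▓▒···
·█≈▓▓▒···
·≈▒▒▒▒···
·▒▒▒▓█···
≈▒█▒≈░···
▓██▓░▒···
▒▓░▒▓▓···
▒▒░▒▒░···
░░░▒▓▓···
▒▒▓▒▒····
▒█▒░░····

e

··········
··········
··········
≈▒▒█▒▒≈░··
░▓▒▓▓▒▒░··
▒░░▒▒@░▒··
░▒▓▒▒░▓▒··
▒▓▒░▒▒▓▓··
▒░▒≈······
█▒░▒······

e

··········
··········
··········
▒▒█▒▒≈░▒··
▓▒▓▓▒▒░█··
░░▒▒▒@▒▓··
▒▓▒▒░▓▒▒··
▓▒░▒▒▓▓░··
░▒≈·······
▒░▒·······

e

··········
··········
··········
▒█▒▒≈░▒▒··
▒▓▓▒▒░█░··
░▒▒▒░@▓▒··
▓▒▒░▓▒▒▓··
▒░▒▒▓▓░▒··
▒≈········
░▒········

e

··········
··········
··········
█▒▒≈░▒▒≈··
▓▓▒▒░█░≈··
▒▒▒░▒@▒▒··
▒▒░▓▒▒▓░··
░▒▒▓▓░▒░··
≈·········
▒·········

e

··········
··········
··········
▒▒≈░▒▒≈▓··
▓▒▒░█░≈▒··
▒▒░▒▓@▒▒··
▒░▓▒▒▓░░··
▒▒▓▓░▒░≈··
··········
··········

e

··········
··········
··········
▒≈░▒▒≈▓▒··
▒▒░█░≈▒▓··
▒░▒▓▒@▒▒··
░▓▒▒▓░░▓··
▒▓▓░▒░≈≈··
··········
··········

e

··········
··········
··········
≈░▒▒≈▓▒▒··
▒░█░≈▒▓▒··
░▒▓▒▒@▒▓··
▓▒▒▓░░▓▒··
▓▓░▒░≈≈▒··
··········
··········

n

··········
··········
··········
···▓▒█▒▒··
≈░▒▒≈▓▒▒··
▒░█░≈@▓▒··
░▒▓▒▒▒▒▓··
▓▒▒▓░░▓▒··
▓▓░▒░≈≈▒··
··········

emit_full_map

···········▓▒█▒▒
·▒≈▒▒█▒▒≈░▒▒≈▓▒▒
·░░▓▒▓▓▒▒░█░≈@▓▒
·≈▒░░▒▒▒░▒▓▒▒▒▒▓
·░░▒▓▒▒░▓▒▒▓░░▓▒
·▒▒▓▒░▒▒▓▓░▒░≈≈▒
·≈▒░▒≈··········
·▒█▒░▒··········
·≈█░▓▒··········
·█≈▓▓▒··········
·≈▒▒▒▒··········
·▒▒▒▓█··········
≈▒█▒≈░··········
▓██▓░▒··········
▒▓░▒▓▓··········
▒▒░▒▒░··········
░░░▒▓▓··········
▒▒▓▒▒···········
▒█▒░░···········

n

··········
··········
··········
···░░░█▓··
···▓▒█▒▒··
≈░▒▒≈@▒▒··
▒░█░≈▒▓▒··
░▒▓▒▒▒▒▓··
▓▒▒▓░░▓▒··
▓▓░▒░≈≈▒··

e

··········
··········
··········
··░░░█▓▒··
··▓▒█▒▒▓··
░▒▒≈▓@▒▒··
░█░≈▒▓▒▒··
▒▓▒▒▒▒▓▒··
▒▒▓░░▓▒···
▓░▒░≈≈▒···

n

··········
··········
··········
···░█░▓▒··
··░░░█▓▒··
··▓▒█@▒▓··
░▒▒≈▓▒▒▒··
░█░≈▒▓▒▒··
▒▓▒▒▒▒▓▒··
▒▒▓░░▓▒···

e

··········
··········
··········
··░█░▓▒▒··
·░░░█▓▒▓··
·▓▒█▒@▓░··
▒▒≈▓▒▒▒░··
█░≈▒▓▒▒█··
▓▒▒▒▒▓▒···
▒▓░░▓▒····

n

██████████
··········
··········
···▒▓▓██··
··░█░▓▒▒··
·░░░█@▒▓··
·▓▒█▒▒▓░··
▒▒≈▓▒▒▒░··
█░≈▒▓▒▒█··
▓▒▒▒▒▓▒···

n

██████████
██████████
··········
···≈▒▓▒▒··
···▒▓▓██··
··░█░@▒▒··
·░░░█▓▒▓··
·▓▒█▒▒▓░··
▒▒≈▓▒▒▒░··
█░≈▒▓▒▒█··

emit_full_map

·············≈▒▓▒▒
·············▒▓▓██
············░█░@▒▒
···········░░░█▓▒▓
···········▓▒█▒▒▓░
·▒≈▒▒█▒▒≈░▒▒≈▓▒▒▒░
·░░▓▒▓▓▒▒░█░≈▒▓▒▒█
·≈▒░░▒▒▒░▒▓▒▒▒▒▓▒·
·░░▒▓▒▒░▓▒▒▓░░▓▒··
·▒▒▓▒░▒▒▓▓░▒░≈≈▒··
·≈▒░▒≈············
·▒█▒░▒············
·≈█░▓▒············
·█≈▓▓▒············
·≈▒▒▒▒············
·▒▒▒▓█············
≈▒█▒≈░············
▓██▓░▒············
▒▓░▒▓▓············
▒▒░▒▒░············
░░░▒▓▓············
▒▒▓▒▒·············
▒█▒░░·············

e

██████████
██████████
··········
··≈▒▓▒▒▓··
··▒▓▓██░··
·░█░▓@▒░··
░░░█▓▒▓≈··
▓▒█▒▒▓░≈··
▒≈▓▒▒▒░···
░≈▒▓▒▒█···

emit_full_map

·············≈▒▓▒▒▓
·············▒▓▓██░
············░█░▓@▒░
···········░░░█▓▒▓≈
···········▓▒█▒▒▓░≈
·▒≈▒▒█▒▒≈░▒▒≈▓▒▒▒░·
·░░▓▒▓▓▒▒░█░≈▒▓▒▒█·
·≈▒░░▒▒▒░▒▓▒▒▒▒▓▒··
·░░▒▓▒▒░▓▒▒▓░░▓▒···
·▒▒▓▒░▒▒▓▓░▒░≈≈▒···
·≈▒░▒≈·············
·▒█▒░▒·············
·≈█░▓▒·············
·█≈▓▓▒·············
·≈▒▒▒▒·············
·▒▒▒▓█·············
≈▒█▒≈░·············
▓██▓░▒·············
▒▓░▒▓▓·············
▒▒░▒▒░·············
░░░▒▓▓·············
▒▒▓▒▒··············
▒█▒░░··············
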